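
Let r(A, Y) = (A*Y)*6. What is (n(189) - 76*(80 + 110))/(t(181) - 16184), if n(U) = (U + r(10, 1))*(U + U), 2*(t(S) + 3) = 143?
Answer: -159364/32231 ≈ -4.9444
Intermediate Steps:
t(S) = 137/2 (t(S) = -3 + (½)*143 = -3 + 143/2 = 137/2)
r(A, Y) = 6*A*Y
n(U) = 2*U*(60 + U) (n(U) = (U + 6*10*1)*(U + U) = (U + 60)*(2*U) = (60 + U)*(2*U) = 2*U*(60 + U))
(n(189) - 76*(80 + 110))/(t(181) - 16184) = (2*189*(60 + 189) - 76*(80 + 110))/(137/2 - 16184) = (2*189*249 - 76*190)/(-32231/2) = (94122 - 14440)*(-2/32231) = 79682*(-2/32231) = -159364/32231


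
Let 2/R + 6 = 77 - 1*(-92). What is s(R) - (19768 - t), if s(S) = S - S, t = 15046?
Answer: -4722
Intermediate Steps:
R = 2/163 (R = 2/(-6 + (77 - 1*(-92))) = 2/(-6 + (77 + 92)) = 2/(-6 + 169) = 2/163 ≈ 0.012270)
s(S) = 0
s(R) - (19768 - t) = 0 - (19768 - 1*15046) = 0 - (19768 - 15046) = 0 - 1*4722 = 0 - 4722 = -4722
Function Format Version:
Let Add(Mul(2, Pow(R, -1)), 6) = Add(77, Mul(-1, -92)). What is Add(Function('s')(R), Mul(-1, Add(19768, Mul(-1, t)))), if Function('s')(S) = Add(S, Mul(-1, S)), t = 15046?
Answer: -4722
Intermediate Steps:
R = Rational(2, 163) (R = Mul(2, Pow(Add(-6, Add(77, Mul(-1, -92))), -1)) = Mul(2, Pow(Add(-6, Add(77, 92)), -1)) = Mul(2, Pow(Add(-6, 169), -1)) = Mul(2, Pow(163, -1)) = Mul(2, Rational(1, 163)) = Rational(2, 163) ≈ 0.012270)
Function('s')(S) = 0
Add(Function('s')(R), Mul(-1, Add(19768, Mul(-1, t)))) = Add(0, Mul(-1, Add(19768, Mul(-1, 15046)))) = Add(0, Mul(-1, Add(19768, -15046))) = Add(0, Mul(-1, 4722)) = Add(0, -4722) = -4722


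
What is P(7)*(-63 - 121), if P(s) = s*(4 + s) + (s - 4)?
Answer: -14720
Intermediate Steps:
P(s) = -4 + s + s*(4 + s) (P(s) = s*(4 + s) + (-4 + s) = -4 + s + s*(4 + s))
P(7)*(-63 - 121) = (-4 + 7**2 + 5*7)*(-63 - 121) = (-4 + 49 + 35)*(-184) = 80*(-184) = -14720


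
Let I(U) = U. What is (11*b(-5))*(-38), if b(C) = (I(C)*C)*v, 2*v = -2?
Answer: 10450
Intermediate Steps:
v = -1 (v = (1/2)*(-2) = -1)
b(C) = -C**2 (b(C) = (C*C)*(-1) = C**2*(-1) = -C**2)
(11*b(-5))*(-38) = (11*(-1*(-5)**2))*(-38) = (11*(-1*25))*(-38) = (11*(-25))*(-38) = -275*(-38) = 10450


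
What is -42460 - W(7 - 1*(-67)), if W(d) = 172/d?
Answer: -1571106/37 ≈ -42462.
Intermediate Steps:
-42460 - W(7 - 1*(-67)) = -42460 - 172/(7 - 1*(-67)) = -42460 - 172/(7 + 67) = -42460 - 172/74 = -42460 - 1*86/37 = -42460 - 86/37 = -1571106/37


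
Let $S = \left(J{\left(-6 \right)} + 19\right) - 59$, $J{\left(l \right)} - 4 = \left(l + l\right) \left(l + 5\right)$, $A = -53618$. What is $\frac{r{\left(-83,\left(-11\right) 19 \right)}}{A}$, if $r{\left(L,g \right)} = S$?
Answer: $\frac{12}{26809} \approx 0.00044761$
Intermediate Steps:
$J{\left(l \right)} = 4 + 2 l \left(5 + l\right)$ ($J{\left(l \right)} = 4 + \left(l + l\right) \left(l + 5\right) = 4 + 2 l \left(5 + l\right)$)
$S = -24$ ($S = \left(\left(4 + 2 \left(-6\right)^{2} + 10 \left(-6\right)\right) + 19\right) - 59 = \left(\left(4 + 2 \cdot 36 - 60\right) + 19\right) - 59 = \left(\left(4 + 72 - 60\right) + 19\right) - 59 = \left(16 + 19\right) - 59 = 35 - 59 = -24$)
$r{\left(L,g \right)} = -24$
$\frac{r{\left(-83,\left(-11\right) 19 \right)}}{A} = - \frac{24}{-53618} = \left(-24\right) \left(- \frac{1}{53618}\right) = \frac{12}{26809}$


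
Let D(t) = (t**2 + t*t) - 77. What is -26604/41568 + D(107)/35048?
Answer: 21102/1896973 ≈ 0.011124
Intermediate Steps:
D(t) = -77 + 2*t**2 (D(t) = (t**2 + t**2) - 77 = 2*t**2 - 77 = -77 + 2*t**2)
-26604/41568 + D(107)/35048 = -26604/41568 + (-77 + 2*107**2)/35048 = -26604*1/41568 + (-77 + 2*11449)*(1/35048) = -2217/3464 + (-77 + 22898)*(1/35048) = -2217/3464 + 22821*(1/35048) = -2217/3464 + 22821/35048 = 21102/1896973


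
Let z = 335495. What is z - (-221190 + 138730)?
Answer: 417955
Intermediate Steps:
z - (-221190 + 138730) = 335495 - (-221190 + 138730) = 335495 - 1*(-82460) = 335495 + 82460 = 417955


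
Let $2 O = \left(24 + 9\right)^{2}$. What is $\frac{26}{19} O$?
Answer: $\frac{14157}{19} \approx 745.11$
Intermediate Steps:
$O = \frac{1089}{2}$ ($O = \frac{\left(24 + 9\right)^{2}}{2} = \frac{33^{2}}{2} = \frac{1}{2} \cdot 1089 = \frac{1089}{2} \approx 544.5$)
$\frac{26}{19} O = \frac{26}{19} \cdot \frac{1089}{2} = \frac{14157}{19}$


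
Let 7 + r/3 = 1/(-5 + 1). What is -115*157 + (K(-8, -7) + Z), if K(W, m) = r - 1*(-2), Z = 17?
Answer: -72231/4 ≈ -18058.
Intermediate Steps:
r = -87/4 (r = -21 + 3/(-5 + 1) = -21 + 3/(-4) = -21 + 3*(-1/4) = -21 - 3/4 = -87/4 ≈ -21.750)
K(W, m) = -79/4 (K(W, m) = -87/4 - 1*(-2) = -87/4 + 2 = -79/4)
-115*157 + (K(-8, -7) + Z) = -115*157 + (-79/4 + 17) = -18055 - 11/4 = -72231/4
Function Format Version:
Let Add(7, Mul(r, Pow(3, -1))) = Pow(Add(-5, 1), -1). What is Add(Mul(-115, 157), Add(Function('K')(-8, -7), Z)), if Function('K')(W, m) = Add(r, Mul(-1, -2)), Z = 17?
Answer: Rational(-72231, 4) ≈ -18058.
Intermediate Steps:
r = Rational(-87, 4) (r = Add(-21, Mul(3, Pow(Add(-5, 1), -1))) = Add(-21, Mul(3, Pow(-4, -1))) = Add(-21, Mul(3, Rational(-1, 4))) = Add(-21, Rational(-3, 4)) = Rational(-87, 4) ≈ -21.750)
Function('K')(W, m) = Rational(-79, 4) (Function('K')(W, m) = Add(Rational(-87, 4), Mul(-1, -2)) = Add(Rational(-87, 4), 2) = Rational(-79, 4))
Add(Mul(-115, 157), Add(Function('K')(-8, -7), Z)) = Add(Mul(-115, 157), Add(Rational(-79, 4), 17)) = Add(-18055, Rational(-11, 4)) = Rational(-72231, 4)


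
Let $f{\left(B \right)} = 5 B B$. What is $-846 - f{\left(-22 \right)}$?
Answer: $-3266$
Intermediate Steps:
$f{\left(B \right)} = 5 B^{2}$
$-846 - f{\left(-22 \right)} = -846 - 5 \left(-22\right)^{2} = -846 - 5 \cdot 484 = -846 - 2420 = -3266$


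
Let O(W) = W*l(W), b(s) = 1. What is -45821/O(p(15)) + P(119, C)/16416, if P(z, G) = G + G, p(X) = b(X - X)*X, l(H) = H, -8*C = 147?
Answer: -111437897/547200 ≈ -203.65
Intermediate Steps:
C = -147/8 (C = -⅛*147 = -147/8 ≈ -18.375)
p(X) = X (p(X) = 1*X = X)
P(z, G) = 2*G
O(W) = W² (O(W) = W*W = W²)
-45821/O(p(15)) + P(119, C)/16416 = -45821/(15²) + (2*(-147/8))/16416 = -45821/225 - 147/4*1/16416 = -45821*1/225 - 49/21888 = -45821/225 - 49/21888 = -111437897/547200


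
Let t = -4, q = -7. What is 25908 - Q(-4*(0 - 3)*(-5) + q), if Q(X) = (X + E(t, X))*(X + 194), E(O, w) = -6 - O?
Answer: 34671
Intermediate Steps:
Q(X) = (-2 + X)*(194 + X) (Q(X) = (X + (-6 - 1*(-4)))*(X + 194) = (X + (-6 + 4))*(194 + X) = (X - 2)*(194 + X) = (-2 + X)*(194 + X))
25908 - Q(-4*(0 - 3)*(-5) + q) = 25908 - (-388 + (-4*(0 - 3)*(-5) - 7)² + 192*(-4*(0 - 3)*(-5) - 7)) = 25908 - (-388 + (-(-12)*(-5) - 7)² + 192*(-(-12)*(-5) - 7)) = 25908 - (-388 + (-4*15 - 7)² + 192*(-4*15 - 7)) = 25908 - (-388 + (-60 - 7)² + 192*(-60 - 7)) = 25908 - (-388 + (-67)² + 192*(-67)) = 25908 - (-388 + 4489 - 12864) = 25908 - 1*(-8763) = 25908 + 8763 = 34671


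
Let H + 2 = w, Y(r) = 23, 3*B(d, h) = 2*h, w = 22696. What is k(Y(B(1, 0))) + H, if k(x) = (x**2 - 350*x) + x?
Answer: 15196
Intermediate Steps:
B(d, h) = 2*h/3 (B(d, h) = (2*h)/3 = 2*h/3)
H = 22694 (H = -2 + 22696 = 22694)
k(x) = x**2 - 349*x
k(Y(B(1, 0))) + H = 23*(-349 + 23) + 22694 = 23*(-326) + 22694 = -7498 + 22694 = 15196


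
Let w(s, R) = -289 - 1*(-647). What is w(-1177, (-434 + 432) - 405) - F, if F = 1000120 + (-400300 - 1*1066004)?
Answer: 466542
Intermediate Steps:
F = -466184 (F = 1000120 + (-400300 - 1066004) = 1000120 - 1466304 = -466184)
w(s, R) = 358 (w(s, R) = -289 + 647 = 358)
w(-1177, (-434 + 432) - 405) - F = 358 - 1*(-466184) = 358 + 466184 = 466542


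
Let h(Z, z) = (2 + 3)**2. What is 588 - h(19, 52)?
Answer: 563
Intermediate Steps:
h(Z, z) = 25 (h(Z, z) = 5**2 = 25)
588 - h(19, 52) = 588 - 1*25 = 588 - 25 = 563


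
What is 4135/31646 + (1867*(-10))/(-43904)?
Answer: 193093465/347346496 ≈ 0.55591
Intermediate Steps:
4135/31646 + (1867*(-10))/(-43904) = 4135*(1/31646) - 18670*(-1/43904) = 4135/31646 + 9335/21952 = 193093465/347346496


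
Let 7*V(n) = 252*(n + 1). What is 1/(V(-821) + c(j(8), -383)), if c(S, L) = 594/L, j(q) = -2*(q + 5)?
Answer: -383/11306754 ≈ -3.3874e-5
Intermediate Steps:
V(n) = 36 + 36*n (V(n) = (252*(n + 1))/7 = (252*(1 + n))/7 = (252 + 252*n)/7 = 36 + 36*n)
j(q) = -10 - 2*q (j(q) = -2*(5 + q) = -10 - 2*q)
1/(V(-821) + c(j(8), -383)) = 1/((36 + 36*(-821)) + 594/(-383)) = 1/((36 - 29556) + 594*(-1/383)) = 1/(-29520 - 594/383) = 1/(-11306754/383) = -383/11306754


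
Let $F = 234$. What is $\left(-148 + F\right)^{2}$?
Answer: $7396$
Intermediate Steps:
$\left(-148 + F\right)^{2} = \left(-148 + 234\right)^{2} = 86^{2} = 7396$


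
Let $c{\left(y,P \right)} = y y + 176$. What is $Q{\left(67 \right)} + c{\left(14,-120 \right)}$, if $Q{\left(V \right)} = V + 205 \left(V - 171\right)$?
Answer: $-20881$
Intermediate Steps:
$c{\left(y,P \right)} = 176 + y^{2}$ ($c{\left(y,P \right)} = y^{2} + 176 = 176 + y^{2}$)
$Q{\left(V \right)} = -35055 + 206 V$ ($Q{\left(V \right)} = V + 205 \left(-171 + V\right) = V + \left(-35055 + 205 V\right) = -35055 + 206 V$)
$Q{\left(67 \right)} + c{\left(14,-120 \right)} = \left(-35055 + 206 \cdot 67\right) + \left(176 + 14^{2}\right) = \left(-35055 + 13802\right) + \left(176 + 196\right) = -21253 + 372 = -20881$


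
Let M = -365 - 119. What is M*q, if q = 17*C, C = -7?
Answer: 57596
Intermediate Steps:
M = -484
q = -119 (q = 17*(-7) = -119)
M*q = -484*(-119) = 57596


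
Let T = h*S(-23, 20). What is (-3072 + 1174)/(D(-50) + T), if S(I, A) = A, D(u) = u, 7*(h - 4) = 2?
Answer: -6643/125 ≈ -53.144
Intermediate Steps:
h = 30/7 (h = 4 + (⅐)*2 = 4 + 2/7 = 30/7 ≈ 4.2857)
T = 600/7 (T = (30/7)*20 = 600/7 ≈ 85.714)
(-3072 + 1174)/(D(-50) + T) = (-3072 + 1174)/(-50 + 600/7) = -1898/250/7 = -1898*7/250 = -6643/125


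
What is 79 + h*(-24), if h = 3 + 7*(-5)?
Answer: 847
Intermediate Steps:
h = -32 (h = 3 - 35 = -32)
79 + h*(-24) = 79 - 32*(-24) = 79 + 768 = 847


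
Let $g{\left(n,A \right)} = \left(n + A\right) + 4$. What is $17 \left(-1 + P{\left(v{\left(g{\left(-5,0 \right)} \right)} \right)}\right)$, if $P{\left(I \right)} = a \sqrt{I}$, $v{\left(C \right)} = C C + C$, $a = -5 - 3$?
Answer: $-17$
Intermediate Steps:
$g{\left(n,A \right)} = 4 + A + n$ ($g{\left(n,A \right)} = \left(A + n\right) + 4 = 4 + A + n$)
$a = -8$
$v{\left(C \right)} = C + C^{2}$ ($v{\left(C \right)} = C^{2} + C = C + C^{2}$)
$P{\left(I \right)} = - 8 \sqrt{I}$
$17 \left(-1 + P{\left(v{\left(g{\left(-5,0 \right)} \right)} \right)}\right) = 17 \left(-1 - 8 \sqrt{\left(4 + 0 - 5\right) \left(1 + \left(4 + 0 - 5\right)\right)}\right) = 17 \left(-1 - 8 \sqrt{- (1 - 1)}\right) = 17 \left(-1 - 8 \sqrt{\left(-1\right) 0}\right) = 17 \left(-1 - 8 \sqrt{0}\right) = 17 \left(-1 - 0\right) = 17 \left(-1 + 0\right) = 17 \left(-1\right) = -17$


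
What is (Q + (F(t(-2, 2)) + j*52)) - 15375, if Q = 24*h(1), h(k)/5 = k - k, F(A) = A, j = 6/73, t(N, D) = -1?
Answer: -1122136/73 ≈ -15372.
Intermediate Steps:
j = 6/73 (j = 6*(1/73) = 6/73 ≈ 0.082192)
h(k) = 0 (h(k) = 5*(k - k) = 5*0 = 0)
Q = 0 (Q = 24*0 = 0)
(Q + (F(t(-2, 2)) + j*52)) - 15375 = (0 + (-1 + (6/73)*52)) - 15375 = (0 + (-1 + 312/73)) - 15375 = (0 + 239/73) - 15375 = 239/73 - 15375 = -1122136/73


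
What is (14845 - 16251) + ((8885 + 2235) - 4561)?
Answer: 5153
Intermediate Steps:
(14845 - 16251) + ((8885 + 2235) - 4561) = -1406 + (11120 - 4561) = -1406 + 6559 = 5153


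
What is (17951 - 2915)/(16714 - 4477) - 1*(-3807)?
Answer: 15533765/4079 ≈ 3808.2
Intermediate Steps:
(17951 - 2915)/(16714 - 4477) - 1*(-3807) = 15036/12237 + 3807 = 15036*(1/12237) + 3807 = 5012/4079 + 3807 = 15533765/4079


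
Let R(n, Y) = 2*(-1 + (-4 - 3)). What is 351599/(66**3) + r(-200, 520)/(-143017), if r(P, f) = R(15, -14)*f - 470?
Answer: 52811724023/41116815432 ≈ 1.2844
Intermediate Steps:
R(n, Y) = -16 (R(n, Y) = 2*(-1 - 7) = 2*(-8) = -16)
r(P, f) = -470 - 16*f (r(P, f) = -16*f - 470 = -470 - 16*f)
351599/(66**3) + r(-200, 520)/(-143017) = 351599/(66**3) + (-470 - 16*520)/(-143017) = 351599/287496 + (-470 - 8320)*(-1/143017) = 351599*(1/287496) - 8790*(-1/143017) = 351599/287496 + 8790/143017 = 52811724023/41116815432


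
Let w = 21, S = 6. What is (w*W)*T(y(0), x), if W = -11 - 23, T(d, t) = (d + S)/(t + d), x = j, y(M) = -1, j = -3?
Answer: 1785/2 ≈ 892.50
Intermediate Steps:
x = -3
T(d, t) = (6 + d)/(d + t) (T(d, t) = (d + 6)/(t + d) = (6 + d)/(d + t))
W = -34
(w*W)*T(y(0), x) = (21*(-34))*((6 - 1)/(-1 - 3)) = -714*5/(-4) = -(-357)*5/2 = -714*(-5/4) = 1785/2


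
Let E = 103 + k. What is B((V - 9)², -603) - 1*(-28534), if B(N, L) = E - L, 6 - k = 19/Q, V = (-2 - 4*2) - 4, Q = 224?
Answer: 6551085/224 ≈ 29246.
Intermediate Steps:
V = -14 (V = (-2 - 8) - 4 = -10 - 4 = -14)
k = 1325/224 (k = 6 - 19/224 = 1325/224 ≈ 5.9152)
E = 24397/224 (E = 103 + 1325/224 = 24397/224 ≈ 108.92)
B(N, L) = 24397/224 - L
B((V - 9)², -603) - 1*(-28534) = (24397/224 - 1*(-603)) - 1*(-28534) = (24397/224 + 603) + 28534 = 159469/224 + 28534 = 6551085/224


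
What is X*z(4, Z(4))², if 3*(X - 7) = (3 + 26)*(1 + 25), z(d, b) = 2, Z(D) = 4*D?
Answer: 3100/3 ≈ 1033.3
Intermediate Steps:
X = 775/3 (X = 7 + ((3 + 26)*(1 + 25))/3 = 7 + (29*26)/3 = 7 + (⅓)*754 = 7 + 754/3 = 775/3 ≈ 258.33)
X*z(4, Z(4))² = (775/3)*2² = (775/3)*4 = 3100/3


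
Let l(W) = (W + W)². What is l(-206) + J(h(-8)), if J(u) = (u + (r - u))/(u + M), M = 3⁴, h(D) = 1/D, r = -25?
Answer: 109824168/647 ≈ 1.6974e+5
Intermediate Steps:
M = 81
J(u) = -25/(81 + u) (J(u) = (u + (-25 - u))/(u + 81) = -25/(81 + u))
l(W) = 4*W² (l(W) = (2*W)² = 4*W²)
l(-206) + J(h(-8)) = 4*(-206)² - 25/(81 + 1/(-8)) = 4*42436 - 25/(81 - ⅛) = 169744 - 25/647/8 = 169744 - 25*8/647 = 169744 - 200/647 = 109824168/647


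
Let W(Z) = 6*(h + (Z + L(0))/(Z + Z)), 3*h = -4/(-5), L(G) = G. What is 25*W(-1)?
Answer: 115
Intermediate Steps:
h = 4/15 (h = (-4/(-5))/3 = (-4*(-1/5))/3 = (1/3)*(4/5) = 4/15 ≈ 0.26667)
W(Z) = 23/5 (W(Z) = 6*(4/15 + (Z + 0)/(Z + Z)) = 6*(4/15 + Z/((2*Z))) = 6*(4/15 + Z*(1/(2*Z))) = 6*(4/15 + 1/2) = 6*(23/30) = 23/5)
25*W(-1) = 25*(23/5) = 115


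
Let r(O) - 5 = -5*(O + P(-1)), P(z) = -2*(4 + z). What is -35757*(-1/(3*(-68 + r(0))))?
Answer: -3973/11 ≈ -361.18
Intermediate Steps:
P(z) = -8 - 2*z
r(O) = 35 - 5*O (r(O) = 5 - 5*(O + (-8 - 2*(-1))) = 5 - 5*(O + (-8 + 2)) = 5 - 5*(O - 6) = 5 - 5*(-6 + O) = 5 + (30 - 5*O) = 35 - 5*O)
-35757*(-1/(3*(-68 + r(0)))) = -35757*(-1/(3*(-68 + (35 - 5*0)))) = -35757*(-1/(3*(-68 + (35 + 0)))) = -35757*(-1/(3*(-68 + 35))) = -35757/((-33*(-3))) = -35757/99 = -35757*1/99 = -3973/11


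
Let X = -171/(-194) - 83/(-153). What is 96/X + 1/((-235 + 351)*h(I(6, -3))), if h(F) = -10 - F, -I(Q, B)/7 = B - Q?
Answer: 24129286631/357900020 ≈ 67.419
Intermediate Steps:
I(Q, B) = -7*B + 7*Q (I(Q, B) = -7*(B - Q) = -7*B + 7*Q)
X = 42265/29682 (X = -171*(-1/194) - 83*(-1/153) = 171/194 + 83/153 = 42265/29682 ≈ 1.4239)
96/X + 1/((-235 + 351)*h(I(6, -3))) = 96/(42265/29682) + 1/((-235 + 351)*(-10 - (-7*(-3) + 7*6))) = 96*(29682/42265) + 1/(116*(-10 - (21 + 42))) = 2849472/42265 + 1/(116*(-10 - 1*63)) = 2849472/42265 + 1/(116*(-10 - 63)) = 2849472/42265 + (1/116)/(-73) = 2849472/42265 + (1/116)*(-1/73) = 2849472/42265 - 1/8468 = 24129286631/357900020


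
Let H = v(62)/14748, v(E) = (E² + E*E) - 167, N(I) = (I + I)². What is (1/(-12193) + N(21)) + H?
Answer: 105766112967/59940788 ≈ 1764.5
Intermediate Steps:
N(I) = 4*I² (N(I) = (2*I)² = 4*I²)
v(E) = -167 + 2*E² (v(E) = (E² + E²) - 167 = 2*E² - 167 = -167 + 2*E²)
H = 2507/4916 (H = (-167 + 2*62²)/14748 = (-167 + 2*3844)*(1/14748) = (-167 + 7688)*(1/14748) = 7521*(1/14748) = 2507/4916 ≈ 0.50997)
(1/(-12193) + N(21)) + H = (1/(-12193) + 4*21²) + 2507/4916 = (-1/12193 + 4*441) + 2507/4916 = (-1/12193 + 1764) + 2507/4916 = 21508451/12193 + 2507/4916 = 105766112967/59940788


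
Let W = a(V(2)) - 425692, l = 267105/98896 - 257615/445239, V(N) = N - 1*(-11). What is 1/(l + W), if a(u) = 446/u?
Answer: -572420629872/243654029510520485 ≈ -2.3493e-6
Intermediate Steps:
V(N) = 11 + N (V(N) = N + 11 = 11 + N)
l = 93448470055/44032356144 (l = 267105*(1/98896) - 257615*1/445239 = 267105/98896 - 257615/445239 = 93448470055/44032356144 ≈ 2.1223)
W = -5533550/13 (W = 446/(11 + 2) - 425692 = 446/13 - 425692 = -5533550/13 ≈ -4.2566e+5)
1/(l + W) = 1/(93448470055/44032356144 - 5533550/13) = 1/(-243654029510520485/572420629872) = -572420629872/243654029510520485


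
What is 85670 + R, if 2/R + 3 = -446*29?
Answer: 1108312788/12937 ≈ 85670.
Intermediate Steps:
R = -2/12937 (R = 2/(-3 - 446*29) = 2/(-3 - 12934) = 2/(-12937) = 2*(-1/12937) = -2/12937 ≈ -0.00015460)
85670 + R = 85670 - 2/12937 = 1108312788/12937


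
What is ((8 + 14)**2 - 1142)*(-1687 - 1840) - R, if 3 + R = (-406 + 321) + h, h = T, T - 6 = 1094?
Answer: 2319754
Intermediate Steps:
T = 1100 (T = 6 + 1094 = 1100)
h = 1100
R = 1012 (R = -3 + ((-406 + 321) + 1100) = -3 + (-85 + 1100) = -3 + 1015 = 1012)
((8 + 14)**2 - 1142)*(-1687 - 1840) - R = ((8 + 14)**2 - 1142)*(-1687 - 1840) - 1*1012 = (22**2 - 1142)*(-3527) - 1012 = (484 - 1142)*(-3527) - 1012 = -658*(-3527) - 1012 = 2320766 - 1012 = 2319754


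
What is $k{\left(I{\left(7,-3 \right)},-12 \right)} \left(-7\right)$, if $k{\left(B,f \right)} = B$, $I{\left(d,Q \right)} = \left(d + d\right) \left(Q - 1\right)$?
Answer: $392$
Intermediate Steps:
$I{\left(d,Q \right)} = 2 d \left(-1 + Q\right)$
$k{\left(I{\left(7,-3 \right)},-12 \right)} \left(-7\right) = 2 \cdot 7 \left(-1 - 3\right) \left(-7\right) = 2 \cdot 7 \left(-4\right) \left(-7\right) = \left(-56\right) \left(-7\right) = 392$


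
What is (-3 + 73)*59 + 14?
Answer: 4144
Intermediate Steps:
(-3 + 73)*59 + 14 = 70*59 + 14 = 4130 + 14 = 4144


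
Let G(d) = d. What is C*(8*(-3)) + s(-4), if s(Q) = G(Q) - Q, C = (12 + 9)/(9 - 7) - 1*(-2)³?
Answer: -444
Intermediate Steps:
C = 37/2 (C = 21/2 - 1*(-8) = 21*(½) + 8 = 21/2 + 8 = 37/2 ≈ 18.500)
s(Q) = 0 (s(Q) = Q - Q = 0)
C*(8*(-3)) + s(-4) = 37*(8*(-3))/2 + 0 = (37/2)*(-24) + 0 = -444 + 0 = -444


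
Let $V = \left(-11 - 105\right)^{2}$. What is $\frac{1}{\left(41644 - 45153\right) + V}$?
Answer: $\frac{1}{9947} \approx 0.00010053$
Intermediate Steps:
$V = 13456$ ($V = \left(-116\right)^{2} = 13456$)
$\frac{1}{\left(41644 - 45153\right) + V} = \frac{1}{\left(41644 - 45153\right) + 13456} = \frac{1}{-3509 + 13456} = \frac{1}{9947}$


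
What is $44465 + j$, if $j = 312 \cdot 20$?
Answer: $50705$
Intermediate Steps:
$j = 6240$
$44465 + j = 44465 + 6240 = 50705$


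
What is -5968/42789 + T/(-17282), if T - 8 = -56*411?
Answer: 440675168/369739749 ≈ 1.1919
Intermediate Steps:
T = -23008 (T = 8 - 56*411 = 8 - 23016 = -23008)
-5968/42789 + T/(-17282) = -5968/42789 - 23008/(-17282) = -5968*1/42789 - 23008*(-1/17282) = -5968/42789 + 11504/8641 = 440675168/369739749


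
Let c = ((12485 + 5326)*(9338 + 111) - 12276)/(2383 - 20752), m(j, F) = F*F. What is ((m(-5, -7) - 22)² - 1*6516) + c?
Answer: -30509474/2041 ≈ -14948.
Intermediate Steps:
m(j, F) = F²
c = -18698207/2041 (c = (17811*9449 - 12276)/(-18369) = (168296139 - 12276)*(-1/18369) = 168283863*(-1/18369) = -18698207/2041 ≈ -9161.3)
((m(-5, -7) - 22)² - 1*6516) + c = (((-7)² - 22)² - 1*6516) - 18698207/2041 = ((49 - 22)² - 6516) - 18698207/2041 = (27² - 6516) - 18698207/2041 = (729 - 6516) - 18698207/2041 = -5787 - 18698207/2041 = -30509474/2041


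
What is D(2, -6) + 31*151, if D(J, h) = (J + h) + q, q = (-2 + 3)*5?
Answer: 4682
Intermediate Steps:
q = 5 (q = 1*5 = 5)
D(J, h) = 5 + J + h (D(J, h) = (J + h) + 5 = 5 + J + h)
D(2, -6) + 31*151 = (5 + 2 - 6) + 31*151 = 1 + 4681 = 4682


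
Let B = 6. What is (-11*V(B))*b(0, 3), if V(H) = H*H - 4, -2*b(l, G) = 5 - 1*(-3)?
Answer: 1408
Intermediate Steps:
b(l, G) = -4 (b(l, G) = -(5 - 1*(-3))/2 = -(5 + 3)/2 = -½*8 = -4)
V(H) = -4 + H² (V(H) = H² - 4 = -4 + H²)
(-11*V(B))*b(0, 3) = -11*(-4 + 6²)*(-4) = -11*(-4 + 36)*(-4) = -11*32*(-4) = -352*(-4) = 1408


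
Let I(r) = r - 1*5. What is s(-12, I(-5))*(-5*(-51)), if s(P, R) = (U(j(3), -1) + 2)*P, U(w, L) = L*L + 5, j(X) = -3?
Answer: -24480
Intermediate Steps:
U(w, L) = 5 + L² (U(w, L) = L² + 5 = 5 + L²)
I(r) = -5 + r (I(r) = r - 5 = -5 + r)
s(P, R) = 8*P (s(P, R) = ((5 + (-1)²) + 2)*P = ((5 + 1) + 2)*P = (6 + 2)*P = 8*P)
s(-12, I(-5))*(-5*(-51)) = (8*(-12))*(-5*(-51)) = -96*255 = -24480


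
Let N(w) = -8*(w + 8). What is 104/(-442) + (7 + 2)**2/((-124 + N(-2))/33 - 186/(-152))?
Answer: -3493528/170051 ≈ -20.544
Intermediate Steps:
N(w) = -64 - 8*w (N(w) = -8*(8 + w) = -64 - 8*w)
104/(-442) + (7 + 2)**2/((-124 + N(-2))/33 - 186/(-152)) = 104/(-442) + (7 + 2)**2/((-124 + (-64 - 8*(-2)))/33 - 186/(-152)) = 104*(-1/442) + 9**2/((-124 + (-64 + 16))*(1/33) - 186*(-1/152)) = -4/17 + 81/((-124 - 48)*(1/33) + 93/76) = -4/17 + 81/(-172*1/33 + 93/76) = -4/17 + 81/(-172/33 + 93/76) = -4/17 + 81/(-10003/2508) = -4/17 + 81*(-2508/10003) = -4/17 - 203148/10003 = -3493528/170051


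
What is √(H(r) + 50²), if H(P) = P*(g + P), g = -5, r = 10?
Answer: 5*√102 ≈ 50.497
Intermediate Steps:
H(P) = P*(-5 + P)
√(H(r) + 50²) = √(10*(-5 + 10) + 50²) = √(10*5 + 2500) = √(50 + 2500) = √2550 = 5*√102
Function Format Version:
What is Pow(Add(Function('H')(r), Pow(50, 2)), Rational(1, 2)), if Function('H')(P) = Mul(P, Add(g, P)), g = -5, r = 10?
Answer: Mul(5, Pow(102, Rational(1, 2))) ≈ 50.497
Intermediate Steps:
Function('H')(P) = Mul(P, Add(-5, P))
Pow(Add(Function('H')(r), Pow(50, 2)), Rational(1, 2)) = Pow(Add(Mul(10, Add(-5, 10)), Pow(50, 2)), Rational(1, 2)) = Pow(Add(Mul(10, 5), 2500), Rational(1, 2)) = Pow(Add(50, 2500), Rational(1, 2)) = Pow(2550, Rational(1, 2)) = Mul(5, Pow(102, Rational(1, 2)))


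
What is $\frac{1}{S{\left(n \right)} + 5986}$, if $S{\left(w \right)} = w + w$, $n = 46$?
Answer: $\frac{1}{6078} \approx 0.00016453$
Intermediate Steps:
$S{\left(w \right)} = 2 w$
$\frac{1}{S{\left(n \right)} + 5986} = \frac{1}{2 \cdot 46 + 5986} = \frac{1}{92 + 5986} = \frac{1}{6078}$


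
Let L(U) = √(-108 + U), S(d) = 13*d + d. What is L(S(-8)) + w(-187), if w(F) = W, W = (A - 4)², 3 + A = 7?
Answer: 2*I*√55 ≈ 14.832*I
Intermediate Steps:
A = 4 (A = -3 + 7 = 4)
S(d) = 14*d
W = 0 (W = (4 - 4)² = 0² = 0)
w(F) = 0
L(S(-8)) + w(-187) = √(-108 + 14*(-8)) + 0 = √(-108 - 112) + 0 = √(-220) + 0 = 2*I*√55 + 0 = 2*I*√55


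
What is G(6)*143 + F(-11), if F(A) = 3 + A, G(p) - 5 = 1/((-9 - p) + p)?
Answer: 6220/9 ≈ 691.11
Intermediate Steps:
G(p) = 44/9 (G(p) = 5 + 1/((-9 - p) + p) = 5 + 1/(-9) = 5 - 1/9 = 44/9)
G(6)*143 + F(-11) = (44/9)*143 + (3 - 11) = 6292/9 - 8 = 6220/9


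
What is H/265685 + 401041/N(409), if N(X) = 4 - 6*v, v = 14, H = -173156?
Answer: -21312886113/4250960 ≈ -5013.7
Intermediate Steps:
N(X) = -80 (N(X) = 4 - 6*14 = 4 - 84 = -80)
H/265685 + 401041/N(409) = -173156/265685 + 401041/(-80) = -173156*1/265685 + 401041*(-1/80) = -173156/265685 - 401041/80 = -21312886113/4250960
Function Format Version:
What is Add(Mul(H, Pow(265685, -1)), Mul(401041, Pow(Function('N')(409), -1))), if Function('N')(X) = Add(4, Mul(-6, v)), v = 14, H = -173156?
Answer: Rational(-21312886113, 4250960) ≈ -5013.7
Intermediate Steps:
Function('N')(X) = -80 (Function('N')(X) = Add(4, Mul(-6, 14)) = Add(4, -84) = -80)
Add(Mul(H, Pow(265685, -1)), Mul(401041, Pow(Function('N')(409), -1))) = Add(Mul(-173156, Pow(265685, -1)), Mul(401041, Pow(-80, -1))) = Add(Mul(-173156, Rational(1, 265685)), Mul(401041, Rational(-1, 80))) = Add(Rational(-173156, 265685), Rational(-401041, 80)) = Rational(-21312886113, 4250960)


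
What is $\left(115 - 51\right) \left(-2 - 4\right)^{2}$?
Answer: $2304$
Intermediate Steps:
$\left(115 - 51\right) \left(-2 - 4\right)^{2} = 64 \left(-6\right)^{2} = 64 \cdot 36 = 2304$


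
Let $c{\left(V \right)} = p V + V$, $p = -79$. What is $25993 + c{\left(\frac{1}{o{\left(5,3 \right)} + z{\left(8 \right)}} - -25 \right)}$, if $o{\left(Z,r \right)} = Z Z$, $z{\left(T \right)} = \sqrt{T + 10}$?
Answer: $\frac{14592151}{607} + \frac{234 \sqrt{2}}{607} \approx 24040.0$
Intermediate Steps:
$z{\left(T \right)} = \sqrt{10 + T}$
$o{\left(Z,r \right)} = Z^{2}$
$c{\left(V \right)} = - 78 V$ ($c{\left(V \right)} = - 79 V + V = - 78 V$)
$25993 + c{\left(\frac{1}{o{\left(5,3 \right)} + z{\left(8 \right)}} - -25 \right)} = 25993 - 78 \left(\frac{1}{5^{2} + \sqrt{10 + 8}} - -25\right) = 25993 - 78 \left(\frac{1}{25 + \sqrt{18}} + 25\right) = 25993 - 78 \left(\frac{1}{25 + 3 \sqrt{2}} + 25\right) = 25993 - 78 \left(25 + \frac{1}{25 + 3 \sqrt{2}}\right) = 25993 - \left(1950 + \frac{78}{25 + 3 \sqrt{2}}\right) = 24043 - \frac{78}{25 + 3 \sqrt{2}}$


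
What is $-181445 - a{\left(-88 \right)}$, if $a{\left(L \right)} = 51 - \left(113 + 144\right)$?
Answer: $-181239$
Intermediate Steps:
$a{\left(L \right)} = -206$ ($a{\left(L \right)} = 51 - 257 = -206$)
$-181445 - a{\left(-88 \right)} = -181445 - -206 = -181445 + 206 = -181239$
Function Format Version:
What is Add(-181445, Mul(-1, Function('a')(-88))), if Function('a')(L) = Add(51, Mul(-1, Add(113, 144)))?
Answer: -181239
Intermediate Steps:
Function('a')(L) = -206 (Function('a')(L) = Add(51, Mul(-1, 257)) = Add(51, -257) = -206)
Add(-181445, Mul(-1, Function('a')(-88))) = Add(-181445, Mul(-1, -206)) = Add(-181445, 206) = -181239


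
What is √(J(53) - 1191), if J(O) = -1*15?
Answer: 3*I*√134 ≈ 34.728*I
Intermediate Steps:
J(O) = -15
√(J(53) - 1191) = √(-15 - 1191) = √(-1206) = 3*I*√134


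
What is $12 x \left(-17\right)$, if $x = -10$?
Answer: $2040$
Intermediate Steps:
$12 x \left(-17\right) = 12 \left(-10\right) \left(-17\right) = \left(-120\right) \left(-17\right) = 2040$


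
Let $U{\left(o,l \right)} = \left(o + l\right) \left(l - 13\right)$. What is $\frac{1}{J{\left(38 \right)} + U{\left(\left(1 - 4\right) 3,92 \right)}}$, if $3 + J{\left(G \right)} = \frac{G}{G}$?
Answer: $\frac{1}{6555} \approx 0.00015256$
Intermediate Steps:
$U{\left(o,l \right)} = \left(-13 + l\right) \left(l + o\right)$ ($U{\left(o,l \right)} = \left(l + o\right) \left(-13 + l\right) = \left(-13 + l\right) \left(l + o\right)$)
$J{\left(G \right)} = -2$ ($J{\left(G \right)} = -3 + \frac{G}{G} = -3 + 1 = -2$)
$\frac{1}{J{\left(38 \right)} + U{\left(\left(1 - 4\right) 3,92 \right)}} = \frac{1}{-2 + \left(92^{2} - 1196 - 13 \left(1 - 4\right) 3 + 92 \left(1 - 4\right) 3\right)} = \frac{1}{-2 + \left(8464 - 1196 - 13 \left(\left(-3\right) 3\right) + 92 \left(\left(-3\right) 3\right)\right)} = \frac{1}{-2 + \left(8464 - 1196 - -117 + 92 \left(-9\right)\right)} = \frac{1}{-2 + \left(8464 - 1196 + 117 - 828\right)} = \frac{1}{-2 + 6557} = \frac{1}{6555}$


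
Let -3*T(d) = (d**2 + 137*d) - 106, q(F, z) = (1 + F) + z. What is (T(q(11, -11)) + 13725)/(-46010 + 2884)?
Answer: -41143/129378 ≈ -0.31801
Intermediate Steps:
q(F, z) = 1 + F + z
T(d) = 106/3 - 137*d/3 - d**2/3 (T(d) = -((d**2 + 137*d) - 106)/3 = -(-106 + d**2 + 137*d)/3 = 106/3 - 137*d/3 - d**2/3)
(T(q(11, -11)) + 13725)/(-46010 + 2884) = ((106/3 - 137*(1 + 11 - 11)/3 - (1 + 11 - 11)**2/3) + 13725)/(-46010 + 2884) = ((106/3 - 137/3*1 - 1/3*1**2) + 13725)/(-43126) = ((106/3 - 137/3 - 1/3*1) + 13725)*(-1/43126) = ((106/3 - 137/3 - 1/3) + 13725)*(-1/43126) = (-32/3 + 13725)*(-1/43126) = (41143/3)*(-1/43126) = -41143/129378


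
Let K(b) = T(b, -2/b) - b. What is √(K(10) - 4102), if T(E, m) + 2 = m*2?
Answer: 2*I*√25715/5 ≈ 64.144*I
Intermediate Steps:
T(E, m) = -2 + 2*m (T(E, m) = -2 + m*2 = -2 + 2*m)
K(b) = -2 - b - 4/b (K(b) = (-2 + 2*(-2/b)) - b = (-2 - 4/b) - b = -2 - b - 4/b)
√(K(10) - 4102) = √((-2 - 1*10 - 4/10) - 4102) = √((-2 - 10 - 4*⅒) - 4102) = √((-2 - 10 - ⅖) - 4102) = √(-62/5 - 4102) = √(-20572/5) = 2*I*√25715/5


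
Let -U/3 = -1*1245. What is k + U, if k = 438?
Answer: 4173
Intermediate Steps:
U = 3735 (U = -(-3)*1245 = -3*(-1245) = 3735)
k + U = 438 + 3735 = 4173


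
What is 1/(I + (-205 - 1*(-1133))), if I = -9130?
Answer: -1/8202 ≈ -0.00012192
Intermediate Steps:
1/(I + (-205 - 1*(-1133))) = 1/(-9130 + (-205 - 1*(-1133))) = 1/(-9130 + (-205 + 1133)) = 1/(-9130 + 928) = 1/(-8202) = -1/8202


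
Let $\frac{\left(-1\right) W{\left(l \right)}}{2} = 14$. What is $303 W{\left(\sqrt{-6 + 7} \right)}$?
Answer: $-8484$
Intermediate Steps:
$W{\left(l \right)} = -28$ ($W{\left(l \right)} = \left(-2\right) 14 = -28$)
$303 W{\left(\sqrt{-6 + 7} \right)} = 303 \left(-28\right) = -8484$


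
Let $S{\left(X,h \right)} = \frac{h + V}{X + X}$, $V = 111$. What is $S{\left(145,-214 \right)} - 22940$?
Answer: $- \frac{6652703}{290} \approx -22940.0$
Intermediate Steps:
$S{\left(X,h \right)} = \frac{111 + h}{2 X}$ ($S{\left(X,h \right)} = \frac{h + 111}{X + X} = \frac{111 + h}{2 X}$)
$S{\left(145,-214 \right)} - 22940 = \frac{111 - 214}{2 \cdot 145} - 22940 = \frac{1}{2} \cdot \frac{1}{145} \left(-103\right) - 22940 = - \frac{103}{290} - 22940 = - \frac{6652703}{290}$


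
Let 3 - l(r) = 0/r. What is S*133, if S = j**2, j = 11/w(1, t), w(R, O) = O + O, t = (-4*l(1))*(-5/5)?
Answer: 16093/576 ≈ 27.939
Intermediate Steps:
l(r) = 3 (l(r) = 3 - 0/r = 3 - 1*0 = 3 + 0 = 3)
t = 12 (t = (-4*3)*(-5/5) = -(-60)/5 = -12*(-1) = 12)
w(R, O) = 2*O
j = 11/24 (j = 11/((2*12)) = 11/24 ≈ 0.45833)
S = 121/576 (S = (11/24)**2 = 121/576 ≈ 0.21007)
S*133 = (121/576)*133 = 16093/576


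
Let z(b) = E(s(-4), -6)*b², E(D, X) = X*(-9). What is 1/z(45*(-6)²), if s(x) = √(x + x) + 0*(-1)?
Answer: 1/141717600 ≈ 7.0563e-9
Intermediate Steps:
s(x) = √2*√x (s(x) = √(2*x) + 0 = √2*√x + 0 = √2*√x)
E(D, X) = -9*X
z(b) = 54*b² (z(b) = (-9*(-6))*b² = 54*b²)
1/z(45*(-6)²) = 1/(54*(45*(-6)²)²) = 1/(54*(45*36)²) = 1/(54*1620²) = 1/(54*2624400) = 1/141717600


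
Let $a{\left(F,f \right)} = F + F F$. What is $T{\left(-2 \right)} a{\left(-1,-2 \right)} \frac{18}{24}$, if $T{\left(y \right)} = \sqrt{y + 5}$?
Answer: $0$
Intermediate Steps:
$a{\left(F,f \right)} = F + F^{2}$
$T{\left(y \right)} = \sqrt{5 + y}$
$T{\left(-2 \right)} a{\left(-1,-2 \right)} \frac{18}{24} = \sqrt{5 - 2} \left(- (1 - 1)\right) \frac{18}{24} = \sqrt{3} \left(\left(-1\right) 0\right) 18 \cdot \frac{1}{24} = \sqrt{3} \cdot 0 \cdot \frac{3}{4} = 0 \cdot \frac{3}{4} = 0$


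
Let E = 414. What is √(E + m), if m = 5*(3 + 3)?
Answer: 2*√111 ≈ 21.071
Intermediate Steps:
m = 30 (m = 5*6 = 30)
√(E + m) = √(414 + 30) = √444 = 2*√111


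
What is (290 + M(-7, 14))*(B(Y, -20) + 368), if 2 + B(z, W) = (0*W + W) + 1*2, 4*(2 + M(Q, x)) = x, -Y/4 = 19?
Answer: 101442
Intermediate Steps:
Y = -76 (Y = -4*19 = -76)
M(Q, x) = -2 + x/4
B(z, W) = W (B(z, W) = -2 + ((0*W + W) + 1*2) = -2 + ((0 + W) + 2) = -2 + (W + 2) = -2 + (2 + W) = W)
(290 + M(-7, 14))*(B(Y, -20) + 368) = (290 + (-2 + (¼)*14))*(-20 + 368) = (290 + (-2 + 7/2))*348 = (290 + 3/2)*348 = (583/2)*348 = 101442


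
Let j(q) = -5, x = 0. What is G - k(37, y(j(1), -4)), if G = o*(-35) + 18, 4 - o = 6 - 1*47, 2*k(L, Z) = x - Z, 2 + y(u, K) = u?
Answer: -3121/2 ≈ -1560.5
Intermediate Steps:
y(u, K) = -2 + u
k(L, Z) = -Z/2 (k(L, Z) = (0 - Z)/2 = (-Z)/2 = -Z/2)
o = 45 (o = 4 - (6 - 1*47) = 4 - (6 - 47) = 4 - 1*(-41) = 4 + 41 = 45)
G = -1557 (G = 45*(-35) + 18 = -1575 + 18 = -1557)
G - k(37, y(j(1), -4)) = -1557 - (-1)*(-2 - 5)/2 = -1557 - (-1)*(-7)/2 = -1557 - 1*7/2 = -1557 - 7/2 = -3121/2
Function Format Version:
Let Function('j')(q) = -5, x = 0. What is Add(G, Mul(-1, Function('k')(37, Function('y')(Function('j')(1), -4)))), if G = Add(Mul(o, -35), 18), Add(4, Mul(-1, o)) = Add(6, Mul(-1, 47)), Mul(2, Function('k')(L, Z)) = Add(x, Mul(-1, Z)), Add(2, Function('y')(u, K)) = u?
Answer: Rational(-3121, 2) ≈ -1560.5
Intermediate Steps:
Function('y')(u, K) = Add(-2, u)
Function('k')(L, Z) = Mul(Rational(-1, 2), Z) (Function('k')(L, Z) = Mul(Rational(1, 2), Add(0, Mul(-1, Z))) = Mul(Rational(1, 2), Mul(-1, Z)) = Mul(Rational(-1, 2), Z))
o = 45 (o = Add(4, Mul(-1, Add(6, Mul(-1, 47)))) = Add(4, Mul(-1, Add(6, -47))) = Add(4, Mul(-1, -41)) = Add(4, 41) = 45)
G = -1557 (G = Add(Mul(45, -35), 18) = Add(-1575, 18) = -1557)
Add(G, Mul(-1, Function('k')(37, Function('y')(Function('j')(1), -4)))) = Add(-1557, Mul(-1, Mul(Rational(-1, 2), Add(-2, -5)))) = Add(-1557, Mul(-1, Mul(Rational(-1, 2), -7))) = Add(-1557, Mul(-1, Rational(7, 2))) = Add(-1557, Rational(-7, 2)) = Rational(-3121, 2)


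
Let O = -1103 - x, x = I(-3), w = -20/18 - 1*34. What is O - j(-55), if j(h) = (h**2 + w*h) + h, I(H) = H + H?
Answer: -53983/9 ≈ -5998.1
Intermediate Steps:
I(H) = 2*H
w = -316/9 (w = -20*1/18 - 34 = -10/9 - 34 = -316/9 ≈ -35.111)
x = -6 (x = 2*(-3) = -6)
j(h) = h**2 - 307*h/9 (j(h) = (h**2 - 316*h/9) + h = h**2 - 307*h/9)
O = -1097 (O = -1103 - 1*(-6) = -1103 + 6 = -1097)
O - j(-55) = -1097 - (-55)*(-307 + 9*(-55))/9 = -1097 - (-55)*(-307 - 495)/9 = -1097 - (-55)*(-802)/9 = -1097 - 1*44110/9 = -1097 - 44110/9 = -53983/9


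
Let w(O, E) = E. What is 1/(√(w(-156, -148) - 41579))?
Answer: -I*√41727/41727 ≈ -0.0048954*I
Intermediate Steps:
1/(√(w(-156, -148) - 41579)) = 1/(√(-148 - 41579)) = 1/(√(-41727)) = 1/(I*√41727) = -I*√41727/41727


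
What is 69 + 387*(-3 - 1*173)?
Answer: -68043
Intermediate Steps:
69 + 387*(-3 - 1*173) = 69 + 387*(-3 - 173) = 69 + 387*(-176) = 69 - 68112 = -68043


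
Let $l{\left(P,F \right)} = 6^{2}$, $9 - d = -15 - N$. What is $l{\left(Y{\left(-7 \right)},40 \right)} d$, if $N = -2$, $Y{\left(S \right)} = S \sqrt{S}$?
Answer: $792$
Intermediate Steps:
$Y{\left(S \right)} = S^{\frac{3}{2}}$
$d = 22$ ($d = 9 - \left(-15 - -2\right) = 9 - \left(-15 + 2\right) = 9 - -13 = 9 + 13 = 22$)
$l{\left(P,F \right)} = 36$
$l{\left(Y{\left(-7 \right)},40 \right)} d = 36 \cdot 22 = 792$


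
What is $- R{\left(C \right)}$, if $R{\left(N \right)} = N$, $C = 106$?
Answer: $-106$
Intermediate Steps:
$- R{\left(C \right)} = \left(-1\right) 106 = -106$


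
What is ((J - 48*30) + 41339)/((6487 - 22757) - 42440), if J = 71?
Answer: -3997/5871 ≈ -0.68080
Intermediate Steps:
((J - 48*30) + 41339)/((6487 - 22757) - 42440) = ((71 - 48*30) + 41339)/((6487 - 22757) - 42440) = ((71 - 1440) + 41339)/(-16270 - 42440) = (-1369 + 41339)/(-58710) = 39970*(-1/58710) = -3997/5871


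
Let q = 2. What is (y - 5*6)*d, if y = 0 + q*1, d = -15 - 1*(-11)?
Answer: 112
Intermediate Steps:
d = -4 (d = -15 + 11 = -4)
y = 2 (y = 0 + 2*1 = 0 + 2 = 2)
(y - 5*6)*d = (2 - 5*6)*(-4) = (2 - 30)*(-4) = -28*(-4) = 112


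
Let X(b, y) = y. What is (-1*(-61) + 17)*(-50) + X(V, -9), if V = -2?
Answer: -3909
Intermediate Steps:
(-1*(-61) + 17)*(-50) + X(V, -9) = (-1*(-61) + 17)*(-50) - 9 = (61 + 17)*(-50) - 9 = 78*(-50) - 9 = -3900 - 9 = -3909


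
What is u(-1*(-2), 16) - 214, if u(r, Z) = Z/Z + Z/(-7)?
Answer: -1507/7 ≈ -215.29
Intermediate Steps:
u(r, Z) = 1 - Z/7 (u(r, Z) = 1 + Z*(-1/7) = 1 - Z/7)
u(-1*(-2), 16) - 214 = (1 - 1/7*16) - 214 = (1 - 16/7) - 214 = -9/7 - 214 = -1507/7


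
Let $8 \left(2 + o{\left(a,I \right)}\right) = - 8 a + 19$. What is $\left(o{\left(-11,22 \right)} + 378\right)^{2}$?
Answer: $\frac{9703225}{64} \approx 1.5161 \cdot 10^{5}$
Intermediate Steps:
$o{\left(a,I \right)} = \frac{3}{8} - a$ ($o{\left(a,I \right)} = -2 + \frac{- 8 a + 19}{8} = -2 + \frac{19 - 8 a}{8} = -2 - \left(- \frac{19}{8} + a\right) = \frac{3}{8} - a$)
$\left(o{\left(-11,22 \right)} + 378\right)^{2} = \left(\left(\frac{3}{8} - -11\right) + 378\right)^{2} = \left(\left(\frac{3}{8} + 11\right) + 378\right)^{2} = \left(\frac{91}{8} + 378\right)^{2} = \left(\frac{3115}{8}\right)^{2} = \frac{9703225}{64}$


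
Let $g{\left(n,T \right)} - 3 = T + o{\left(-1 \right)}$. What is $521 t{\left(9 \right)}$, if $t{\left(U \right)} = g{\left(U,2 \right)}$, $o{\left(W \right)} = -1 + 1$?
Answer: $2605$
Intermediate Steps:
$o{\left(W \right)} = 0$
$g{\left(n,T \right)} = 3 + T$ ($g{\left(n,T \right)} = 3 + \left(T + 0\right) = 3 + T$)
$t{\left(U \right)} = 5$ ($t{\left(U \right)} = 3 + 2 = 5$)
$521 t{\left(9 \right)} = 521 \cdot 5 = 2605$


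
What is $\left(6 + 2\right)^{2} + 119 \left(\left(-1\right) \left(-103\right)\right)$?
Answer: $12321$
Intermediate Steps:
$\left(6 + 2\right)^{2} + 119 \left(\left(-1\right) \left(-103\right)\right) = 8^{2} + 119 \cdot 103 = 64 + 12257 = 12321$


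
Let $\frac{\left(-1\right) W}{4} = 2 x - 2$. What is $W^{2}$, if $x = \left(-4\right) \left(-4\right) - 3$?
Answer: $9216$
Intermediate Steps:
$x = 13$ ($x = 16 - 3 = 13$)
$W = -96$ ($W = - 4 \left(2 \cdot 13 - 2\right) = - 4 \left(26 - 2\right) = \left(-4\right) 24 = -96$)
$W^{2} = \left(-96\right)^{2} = 9216$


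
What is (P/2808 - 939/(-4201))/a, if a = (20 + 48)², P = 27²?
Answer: 211083/2020244096 ≈ 0.00010448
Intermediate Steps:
P = 729
a = 4624 (a = 68² = 4624)
(P/2808 - 939/(-4201))/a = (729/2808 - 939/(-4201))/4624 = (729*(1/2808) - 939*(-1/4201))*(1/4624) = (27/104 + 939/4201)*(1/4624) = (211083/436904)*(1/4624) = 211083/2020244096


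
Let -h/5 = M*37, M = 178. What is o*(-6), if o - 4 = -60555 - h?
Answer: 165726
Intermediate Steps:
h = -32930 (h = -890*37 = -5*6586 = -32930)
o = -27621 (o = 4 + (-60555 - 1*(-32930)) = 4 + (-60555 + 32930) = 4 - 27625 = -27621)
o*(-6) = -27621*(-6) = 165726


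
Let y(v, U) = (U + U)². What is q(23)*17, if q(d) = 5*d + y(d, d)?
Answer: 37927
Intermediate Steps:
y(v, U) = 4*U² (y(v, U) = (2*U)² = 4*U²)
q(d) = 4*d² + 5*d (q(d) = 5*d + 4*d² = 4*d² + 5*d)
q(23)*17 = (23*(5 + 4*23))*17 = (23*(5 + 92))*17 = (23*97)*17 = 2231*17 = 37927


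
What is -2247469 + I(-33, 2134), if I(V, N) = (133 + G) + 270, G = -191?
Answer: -2247257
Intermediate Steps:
I(V, N) = 212 (I(V, N) = (133 - 191) + 270 = -58 + 270 = 212)
-2247469 + I(-33, 2134) = -2247469 + 212 = -2247257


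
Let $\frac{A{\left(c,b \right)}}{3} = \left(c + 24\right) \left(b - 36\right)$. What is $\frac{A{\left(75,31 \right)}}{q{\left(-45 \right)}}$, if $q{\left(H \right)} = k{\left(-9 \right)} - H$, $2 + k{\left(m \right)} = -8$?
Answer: $- \frac{297}{7} \approx -42.429$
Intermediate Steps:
$k{\left(m \right)} = -10$ ($k{\left(m \right)} = -2 - 8 = -10$)
$A{\left(c,b \right)} = 3 \left(-36 + b\right) \left(24 + c\right)$ ($A{\left(c,b \right)} = 3 \left(c + 24\right) \left(b - 36\right) = 3 \left(24 + c\right) \left(-36 + b\right) = 3 \left(-36 + b\right) \left(24 + c\right)$)
$q{\left(H \right)} = -10 - H$
$\frac{A{\left(75,31 \right)}}{q{\left(-45 \right)}} = \frac{-2592 - 8100 + 72 \cdot 31 + 3 \cdot 31 \cdot 75}{-10 - -45} = \frac{-2592 - 8100 + 2232 + 6975}{-10 + 45} = - \frac{1485}{35} = \left(-1485\right) \frac{1}{35} = - \frac{297}{7}$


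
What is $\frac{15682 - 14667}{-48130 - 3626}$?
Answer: $- \frac{1015}{51756} \approx -0.019611$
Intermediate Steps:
$\frac{15682 - 14667}{-48130 - 3626} = \frac{1015}{-51756} = 1015 \left(- \frac{1}{51756}\right) = - \frac{1015}{51756}$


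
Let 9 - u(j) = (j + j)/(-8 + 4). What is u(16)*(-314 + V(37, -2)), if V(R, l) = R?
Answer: -4709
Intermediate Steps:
u(j) = 9 + j/2 (u(j) = 9 - (j + j)/(-8 + 4) = 9 - 2*j/(-4) = 9 - 2*j*(-1)/4 = 9 - (-1)*j/2 = 9 + j/2)
u(16)*(-314 + V(37, -2)) = (9 + (1/2)*16)*(-314 + 37) = (9 + 8)*(-277) = 17*(-277) = -4709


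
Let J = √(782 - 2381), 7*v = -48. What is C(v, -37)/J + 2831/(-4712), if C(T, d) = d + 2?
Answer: -149/248 + 35*I*√1599/1599 ≈ -0.60081 + 0.87527*I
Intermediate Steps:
v = -48/7 (v = (⅐)*(-48) = -48/7 ≈ -6.8571)
C(T, d) = 2 + d
J = I*√1599 (J = √(-1599) = I*√1599 ≈ 39.987*I)
C(v, -37)/J + 2831/(-4712) = (2 - 37)/((I*√1599)) + 2831/(-4712) = -(-35)*I*√1599/1599 + 2831*(-1/4712) = 35*I*√1599/1599 - 149/248 = -149/248 + 35*I*√1599/1599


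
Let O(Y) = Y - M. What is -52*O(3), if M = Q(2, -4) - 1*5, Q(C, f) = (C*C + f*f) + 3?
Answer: 780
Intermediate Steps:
Q(C, f) = 3 + C² + f² (Q(C, f) = (C² + f²) + 3 = 3 + C² + f²)
M = 18 (M = (3 + 2² + (-4)²) - 1*5 = (3 + 4 + 16) - 5 = 23 - 5 = 18)
O(Y) = -18 + Y (O(Y) = Y - 1*18 = Y - 18 = -18 + Y)
-52*O(3) = -52*(-18 + 3) = -52*(-15) = 780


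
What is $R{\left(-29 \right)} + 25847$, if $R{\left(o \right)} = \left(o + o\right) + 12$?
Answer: $25801$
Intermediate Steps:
$R{\left(o \right)} = 12 + 2 o$ ($R{\left(o \right)} = 2 o + 12 = 12 + 2 o$)
$R{\left(-29 \right)} + 25847 = \left(12 + 2 \left(-29\right)\right) + 25847 = \left(12 - 58\right) + 25847 = -46 + 25847 = 25801$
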